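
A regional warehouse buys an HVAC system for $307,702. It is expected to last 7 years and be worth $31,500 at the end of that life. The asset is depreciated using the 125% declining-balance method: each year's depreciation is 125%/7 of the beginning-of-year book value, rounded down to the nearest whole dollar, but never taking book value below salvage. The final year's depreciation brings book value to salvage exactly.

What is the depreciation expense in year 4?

Depreciable base = $307,702 − $31,500 = $276,202.
Year 1: ⌊$307,702 × 125%/7⌋ = $54,946. Book value $252,756.
Year 2: ⌊$252,756 × 125%/7⌋ = $45,135. Book value $207,621.
Year 3: ⌊$207,621 × 125%/7⌋ = $37,075. Book value $170,546.
Year 4: ⌊$170,546 × 125%/7⌋ = $30,454. Book value $140,092.

$30,454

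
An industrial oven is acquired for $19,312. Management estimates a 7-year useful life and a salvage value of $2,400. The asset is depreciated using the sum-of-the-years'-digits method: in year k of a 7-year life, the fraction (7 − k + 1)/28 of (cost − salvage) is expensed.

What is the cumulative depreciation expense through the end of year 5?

$15,100

Depreciable base = $19,312 − $2,400 = $16,912.
Sum of the years' digits = 7+6+5+4+3+2+1 = 28.
Year 1: $16,912 × 7/28 = $4,228. Book value $15,084.
Year 2: $16,912 × 6/28 = $3,624. Book value $11,460.
Year 3: $16,912 × 5/28 = $3,020. Book value $8,440.
Year 4: $16,912 × 4/28 = $2,416. Book value $6,024.
Year 5: $16,912 × 3/28 = $1,812. Book value $4,212.
Accumulated through year 5 = $19,312 − $4,212 = $15,100.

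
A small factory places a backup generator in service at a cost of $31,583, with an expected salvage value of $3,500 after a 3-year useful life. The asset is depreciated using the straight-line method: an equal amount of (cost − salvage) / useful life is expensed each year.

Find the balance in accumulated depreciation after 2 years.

$18,722

Depreciable base = $31,583 − $3,500 = $28,083.
Annual expense = $28,083 / 3 = $9,361.
End of year 1: book value $22,222.
End of year 2: book value $12,861.
Accumulated through year 2 = $31,583 − $12,861 = $18,722.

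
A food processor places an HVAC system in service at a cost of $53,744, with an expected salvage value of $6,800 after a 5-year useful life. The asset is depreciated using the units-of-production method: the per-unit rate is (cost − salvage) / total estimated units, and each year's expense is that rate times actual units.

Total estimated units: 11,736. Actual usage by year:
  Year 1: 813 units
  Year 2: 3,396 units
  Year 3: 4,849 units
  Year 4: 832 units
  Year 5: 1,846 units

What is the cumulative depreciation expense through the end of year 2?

Depreciable base = $53,744 − $6,800 = $46,944.
Rate = $46,944 / 11,736 units = $4 per unit.
Year 1: 813 × $4 = $3,252. Book value $50,492.
Year 2: 3,396 × $4 = $13,584. Book value $36,908.
Accumulated through year 2 = $53,744 − $36,908 = $16,836.

$16,836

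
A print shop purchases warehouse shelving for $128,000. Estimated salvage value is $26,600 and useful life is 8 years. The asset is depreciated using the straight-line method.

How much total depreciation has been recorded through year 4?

$50,700

Depreciable base = $128,000 − $26,600 = $101,400.
Annual expense = $101,400 / 8 = $12,675.
End of year 1: book value $115,325.
End of year 2: book value $102,650.
End of year 3: book value $89,975.
End of year 4: book value $77,300.
Accumulated through year 4 = $128,000 − $77,300 = $50,700.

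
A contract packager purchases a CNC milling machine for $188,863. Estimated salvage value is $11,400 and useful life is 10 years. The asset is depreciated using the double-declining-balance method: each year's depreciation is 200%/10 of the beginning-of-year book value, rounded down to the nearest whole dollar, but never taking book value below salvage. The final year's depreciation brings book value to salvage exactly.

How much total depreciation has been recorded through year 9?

$163,512

Depreciable base = $188,863 − $11,400 = $177,463.
Year 1: ⌊$188,863 × 200%/10⌋ = $37,772. Book value $151,091.
Year 2: ⌊$151,091 × 200%/10⌋ = $30,218. Book value $120,873.
Year 3: ⌊$120,873 × 200%/10⌋ = $24,174. Book value $96,699.
Year 4: ⌊$96,699 × 200%/10⌋ = $19,339. Book value $77,360.
Year 5: ⌊$77,360 × 200%/10⌋ = $15,472. Book value $61,888.
Year 6: ⌊$61,888 × 200%/10⌋ = $12,377. Book value $49,511.
Year 7: ⌊$49,511 × 200%/10⌋ = $9,902. Book value $39,609.
Year 8: ⌊$39,609 × 200%/10⌋ = $7,921. Book value $31,688.
Year 9: ⌊$31,688 × 200%/10⌋ = $6,337. Book value $25,351.
Accumulated through year 9 = $188,863 − $25,351 = $163,512.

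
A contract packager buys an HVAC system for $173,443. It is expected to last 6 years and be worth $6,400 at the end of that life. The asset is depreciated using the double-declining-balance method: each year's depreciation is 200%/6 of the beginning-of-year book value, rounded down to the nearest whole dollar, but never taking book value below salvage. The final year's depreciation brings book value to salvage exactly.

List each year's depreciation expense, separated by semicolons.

Depreciable base = $173,443 − $6,400 = $167,043.
Year 1: ⌊$173,443 × 200%/6⌋ = $57,814. Book value $115,629.
Year 2: ⌊$115,629 × 200%/6⌋ = $38,543. Book value $77,086.
Year 3: ⌊$77,086 × 200%/6⌋ = $25,695. Book value $51,391.
Year 4: ⌊$51,391 × 200%/6⌋ = $17,130. Book value $34,261.
Year 5: ⌊$34,261 × 200%/6⌋ = $11,420. Book value $22,841.
Year 6 (final): $22,841 − $6,400 = $16,441. Book value $6,400.

$57,814; $38,543; $25,695; $17,130; $11,420; $16,441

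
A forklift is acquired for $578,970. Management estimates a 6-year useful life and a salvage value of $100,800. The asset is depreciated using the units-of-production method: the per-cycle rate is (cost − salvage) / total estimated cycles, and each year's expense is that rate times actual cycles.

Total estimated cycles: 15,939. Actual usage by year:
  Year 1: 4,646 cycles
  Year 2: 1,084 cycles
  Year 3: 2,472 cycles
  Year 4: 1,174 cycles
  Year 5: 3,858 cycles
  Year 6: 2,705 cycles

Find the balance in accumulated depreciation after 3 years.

$246,060

Depreciable base = $578,970 − $100,800 = $478,170.
Rate = $478,170 / 15,939 cycles = $30 per cycle.
Year 1: 4,646 × $30 = $139,380. Book value $439,590.
Year 2: 1,084 × $30 = $32,520. Book value $407,070.
Year 3: 2,472 × $30 = $74,160. Book value $332,910.
Accumulated through year 3 = $578,970 − $332,910 = $246,060.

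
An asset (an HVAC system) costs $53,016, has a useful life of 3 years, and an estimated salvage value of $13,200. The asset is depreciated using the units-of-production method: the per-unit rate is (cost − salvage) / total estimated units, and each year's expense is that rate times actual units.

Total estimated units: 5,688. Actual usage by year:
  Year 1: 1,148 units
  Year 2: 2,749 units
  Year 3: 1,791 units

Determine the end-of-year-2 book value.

$25,737

Depreciable base = $53,016 − $13,200 = $39,816.
Rate = $39,816 / 5,688 units = $7 per unit.
Year 1: 1,148 × $7 = $8,036. Book value $44,980.
Year 2: 2,749 × $7 = $19,243. Book value $25,737.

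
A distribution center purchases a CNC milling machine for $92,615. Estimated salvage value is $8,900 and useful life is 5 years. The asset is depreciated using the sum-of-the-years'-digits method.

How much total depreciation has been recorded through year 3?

Depreciable base = $92,615 − $8,900 = $83,715.
Sum of the years' digits = 5+4+3+2+1 = 15.
Year 1: $83,715 × 5/15 = $27,905. Book value $64,710.
Year 2: $83,715 × 4/15 = $22,324. Book value $42,386.
Year 3: $83,715 × 3/15 = $16,743. Book value $25,643.
Accumulated through year 3 = $92,615 − $25,643 = $66,972.

$66,972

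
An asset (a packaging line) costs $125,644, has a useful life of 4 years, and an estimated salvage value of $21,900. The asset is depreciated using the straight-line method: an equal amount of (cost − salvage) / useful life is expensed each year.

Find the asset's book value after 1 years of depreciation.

Depreciable base = $125,644 − $21,900 = $103,744.
Annual expense = $103,744 / 4 = $25,936.
End of year 1: book value $99,708.

$99,708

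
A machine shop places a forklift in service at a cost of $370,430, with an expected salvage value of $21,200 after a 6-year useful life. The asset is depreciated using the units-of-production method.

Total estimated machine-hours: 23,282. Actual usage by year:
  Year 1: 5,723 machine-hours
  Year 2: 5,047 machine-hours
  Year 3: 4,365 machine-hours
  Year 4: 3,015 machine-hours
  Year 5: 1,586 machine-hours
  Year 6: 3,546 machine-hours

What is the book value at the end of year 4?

$98,180

Depreciable base = $370,430 − $21,200 = $349,230.
Rate = $349,230 / 23,282 machine-hours = $15 per machine-hour.
Year 1: 5,723 × $15 = $85,845. Book value $284,585.
Year 2: 5,047 × $15 = $75,705. Book value $208,880.
Year 3: 4,365 × $15 = $65,475. Book value $143,405.
Year 4: 3,015 × $15 = $45,225. Book value $98,180.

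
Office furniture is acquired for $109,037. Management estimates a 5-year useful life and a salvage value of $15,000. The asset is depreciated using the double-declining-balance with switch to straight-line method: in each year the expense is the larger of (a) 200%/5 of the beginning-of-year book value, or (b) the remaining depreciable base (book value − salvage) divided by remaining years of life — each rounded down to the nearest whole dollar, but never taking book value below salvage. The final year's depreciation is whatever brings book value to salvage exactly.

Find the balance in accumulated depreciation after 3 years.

Depreciable base = $109,037 − $15,000 = $94,037.
Year 1: DB = ⌊$109,037 × 200%/5⌋ = $43,614; SL = ⌊$94,037/5⌋ = $18,807 → take DB $43,614. Book value $65,423.
Year 2: DB = ⌊$65,423 × 200%/5⌋ = $26,169; SL = ⌊$50,423/4⌋ = $12,605 → take DB $26,169. Book value $39,254.
Year 3: DB = ⌊$39,254 × 200%/5⌋ = $15,701; SL = ⌊$24,254/3⌋ = $8,084 → take DB $15,701. Book value $23,553.
Accumulated through year 3 = $109,037 − $23,553 = $85,484.

$85,484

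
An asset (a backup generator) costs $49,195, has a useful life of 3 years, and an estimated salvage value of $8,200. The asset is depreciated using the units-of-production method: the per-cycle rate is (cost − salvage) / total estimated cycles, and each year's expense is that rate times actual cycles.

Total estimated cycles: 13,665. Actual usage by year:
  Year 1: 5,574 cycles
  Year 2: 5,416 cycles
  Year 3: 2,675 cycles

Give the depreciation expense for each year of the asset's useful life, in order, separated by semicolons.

$16,722; $16,248; $8,025

Depreciable base = $49,195 − $8,200 = $40,995.
Rate = $40,995 / 13,665 cycles = $3 per cycle.
Year 1: 5,574 × $3 = $16,722. Book value $32,473.
Year 2: 5,416 × $3 = $16,248. Book value $16,225.
Year 3: 2,675 × $3 = $8,025. Book value $8,200.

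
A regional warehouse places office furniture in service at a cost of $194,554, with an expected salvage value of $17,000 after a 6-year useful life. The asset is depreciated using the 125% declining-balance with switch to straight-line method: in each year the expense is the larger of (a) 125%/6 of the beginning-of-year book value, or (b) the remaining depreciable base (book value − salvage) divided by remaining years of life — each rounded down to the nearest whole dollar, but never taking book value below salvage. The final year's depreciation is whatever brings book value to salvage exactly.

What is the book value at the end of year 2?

$121,935

Depreciable base = $194,554 − $17,000 = $177,554.
Year 1: DB = ⌊$194,554 × 125%/6⌋ = $40,532; SL = ⌊$177,554/6⌋ = $29,592 → take DB $40,532. Book value $154,022.
Year 2: DB = ⌊$154,022 × 125%/6⌋ = $32,087; SL = ⌊$137,022/5⌋ = $27,404 → take DB $32,087. Book value $121,935.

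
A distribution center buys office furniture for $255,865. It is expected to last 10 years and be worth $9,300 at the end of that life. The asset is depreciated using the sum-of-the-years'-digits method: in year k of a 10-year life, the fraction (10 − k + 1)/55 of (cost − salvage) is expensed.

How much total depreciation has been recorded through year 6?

Depreciable base = $255,865 − $9,300 = $246,565.
Sum of the years' digits = 10+9+8+7+6+5+4+3+2+1 = 55.
Year 1: $246,565 × 10/55 = $44,830. Book value $211,035.
Year 2: $246,565 × 9/55 = $40,347. Book value $170,688.
Year 3: $246,565 × 8/55 = $35,864. Book value $134,824.
Year 4: $246,565 × 7/55 = $31,381. Book value $103,443.
Year 5: $246,565 × 6/55 = $26,898. Book value $76,545.
Year 6: $246,565 × 5/55 = $22,415. Book value $54,130.
Accumulated through year 6 = $255,865 − $54,130 = $201,735.

$201,735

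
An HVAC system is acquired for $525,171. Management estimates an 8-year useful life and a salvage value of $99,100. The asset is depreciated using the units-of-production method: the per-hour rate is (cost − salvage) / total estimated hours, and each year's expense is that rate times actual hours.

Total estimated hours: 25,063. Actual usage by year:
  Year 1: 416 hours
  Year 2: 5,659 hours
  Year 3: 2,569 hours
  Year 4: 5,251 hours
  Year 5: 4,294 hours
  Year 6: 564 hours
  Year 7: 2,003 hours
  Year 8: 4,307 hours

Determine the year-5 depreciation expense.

$72,998

Depreciable base = $525,171 − $99,100 = $426,071.
Rate = $426,071 / 25,063 hours = $17 per hour.
Year 1: 416 × $17 = $7,072. Book value $518,099.
Year 2: 5,659 × $17 = $96,203. Book value $421,896.
Year 3: 2,569 × $17 = $43,673. Book value $378,223.
Year 4: 5,251 × $17 = $89,267. Book value $288,956.
Year 5: 4,294 × $17 = $72,998. Book value $215,958.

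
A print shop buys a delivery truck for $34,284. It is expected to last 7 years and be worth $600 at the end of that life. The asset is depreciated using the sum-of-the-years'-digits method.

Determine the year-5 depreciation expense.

Depreciable base = $34,284 − $600 = $33,684.
Sum of the years' digits = 7+6+5+4+3+2+1 = 28.
Year 1: $33,684 × 7/28 = $8,421. Book value $25,863.
Year 2: $33,684 × 6/28 = $7,218. Book value $18,645.
Year 3: $33,684 × 5/28 = $6,015. Book value $12,630.
Year 4: $33,684 × 4/28 = $4,812. Book value $7,818.
Year 5: $33,684 × 3/28 = $3,609. Book value $4,209.

$3,609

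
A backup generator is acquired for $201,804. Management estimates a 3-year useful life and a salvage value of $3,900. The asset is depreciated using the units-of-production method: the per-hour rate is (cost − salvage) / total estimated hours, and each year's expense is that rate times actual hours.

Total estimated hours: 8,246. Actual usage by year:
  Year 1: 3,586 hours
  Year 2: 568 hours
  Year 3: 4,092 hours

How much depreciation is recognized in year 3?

$98,208

Depreciable base = $201,804 − $3,900 = $197,904.
Rate = $197,904 / 8,246 hours = $24 per hour.
Year 1: 3,586 × $24 = $86,064. Book value $115,740.
Year 2: 568 × $24 = $13,632. Book value $102,108.
Year 3: 4,092 × $24 = $98,208. Book value $3,900.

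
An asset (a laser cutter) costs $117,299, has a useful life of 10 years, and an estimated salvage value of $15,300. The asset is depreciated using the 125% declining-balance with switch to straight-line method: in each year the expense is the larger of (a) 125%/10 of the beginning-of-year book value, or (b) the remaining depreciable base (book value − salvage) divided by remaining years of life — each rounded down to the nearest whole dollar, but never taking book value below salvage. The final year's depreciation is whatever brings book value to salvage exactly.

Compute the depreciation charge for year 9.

$8,910

Depreciable base = $117,299 − $15,300 = $101,999.
Year 1: DB = ⌊$117,299 × 125%/10⌋ = $14,662; SL = ⌊$101,999/10⌋ = $10,199 → take DB $14,662. Book value $102,637.
Year 2: DB = ⌊$102,637 × 125%/10⌋ = $12,829; SL = ⌊$87,337/9⌋ = $9,704 → take DB $12,829. Book value $89,808.
Year 3: DB = ⌊$89,808 × 125%/10⌋ = $11,226; SL = ⌊$74,508/8⌋ = $9,313 → take DB $11,226. Book value $78,582.
Year 4: DB = ⌊$78,582 × 125%/10⌋ = $9,822; SL = ⌊$63,282/7⌋ = $9,040 → take DB $9,822. Book value $68,760.
Year 5: DB = ⌊$68,760 × 125%/10⌋ = $8,595; SL = ⌊$53,460/6⌋ = $8,910 → take SL $8,910. Book value $59,850.
Year 6: DB = ⌊$59,850 × 125%/10⌋ = $7,481; SL = ⌊$44,550/5⌋ = $8,910 → take SL $8,910. Book value $50,940.
Year 7: DB = ⌊$50,940 × 125%/10⌋ = $6,367; SL = ⌊$35,640/4⌋ = $8,910 → take SL $8,910. Book value $42,030.
Year 8: DB = ⌊$42,030 × 125%/10⌋ = $5,253; SL = ⌊$26,730/3⌋ = $8,910 → take SL $8,910. Book value $33,120.
Year 9: DB = ⌊$33,120 × 125%/10⌋ = $4,140; SL = ⌊$17,820/2⌋ = $8,910 → take SL $8,910. Book value $24,210.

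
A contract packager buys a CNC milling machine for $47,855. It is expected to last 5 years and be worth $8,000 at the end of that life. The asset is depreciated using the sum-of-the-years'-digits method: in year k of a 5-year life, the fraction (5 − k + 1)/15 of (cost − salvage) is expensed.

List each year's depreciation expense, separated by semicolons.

$13,285; $10,628; $7,971; $5,314; $2,657

Depreciable base = $47,855 − $8,000 = $39,855.
Sum of the years' digits = 5+4+3+2+1 = 15.
Year 1: $39,855 × 5/15 = $13,285. Book value $34,570.
Year 2: $39,855 × 4/15 = $10,628. Book value $23,942.
Year 3: $39,855 × 3/15 = $7,971. Book value $15,971.
Year 4: $39,855 × 2/15 = $5,314. Book value $10,657.
Year 5: $39,855 × 1/15 = $2,657. Book value $8,000.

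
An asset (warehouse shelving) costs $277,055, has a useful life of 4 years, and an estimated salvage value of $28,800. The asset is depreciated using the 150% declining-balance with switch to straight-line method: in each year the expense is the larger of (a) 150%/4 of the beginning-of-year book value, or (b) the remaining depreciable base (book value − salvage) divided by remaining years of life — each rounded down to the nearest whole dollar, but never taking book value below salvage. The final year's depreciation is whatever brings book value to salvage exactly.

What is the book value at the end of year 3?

Depreciable base = $277,055 − $28,800 = $248,255.
Year 1: DB = ⌊$277,055 × 150%/4⌋ = $103,895; SL = ⌊$248,255/4⌋ = $62,063 → take DB $103,895. Book value $173,160.
Year 2: DB = ⌊$173,160 × 150%/4⌋ = $64,935; SL = ⌊$144,360/3⌋ = $48,120 → take DB $64,935. Book value $108,225.
Year 3: DB = ⌊$108,225 × 150%/4⌋ = $40,584; SL = ⌊$79,425/2⌋ = $39,712 → take DB $40,584. Book value $67,641.

$67,641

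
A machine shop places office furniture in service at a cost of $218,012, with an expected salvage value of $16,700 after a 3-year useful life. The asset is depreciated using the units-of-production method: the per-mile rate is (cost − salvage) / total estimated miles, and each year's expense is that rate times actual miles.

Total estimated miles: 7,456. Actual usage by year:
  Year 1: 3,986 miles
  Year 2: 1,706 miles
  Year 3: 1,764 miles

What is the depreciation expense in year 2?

Depreciable base = $218,012 − $16,700 = $201,312.
Rate = $201,312 / 7,456 miles = $27 per mile.
Year 1: 3,986 × $27 = $107,622. Book value $110,390.
Year 2: 1,706 × $27 = $46,062. Book value $64,328.

$46,062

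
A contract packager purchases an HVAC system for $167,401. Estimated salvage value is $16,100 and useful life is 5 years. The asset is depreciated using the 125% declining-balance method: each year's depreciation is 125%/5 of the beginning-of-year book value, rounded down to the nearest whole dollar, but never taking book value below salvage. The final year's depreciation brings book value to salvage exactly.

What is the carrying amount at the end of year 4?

$52,968

Depreciable base = $167,401 − $16,100 = $151,301.
Year 1: ⌊$167,401 × 125%/5⌋ = $41,850. Book value $125,551.
Year 2: ⌊$125,551 × 125%/5⌋ = $31,387. Book value $94,164.
Year 3: ⌊$94,164 × 125%/5⌋ = $23,541. Book value $70,623.
Year 4: ⌊$70,623 × 125%/5⌋ = $17,655. Book value $52,968.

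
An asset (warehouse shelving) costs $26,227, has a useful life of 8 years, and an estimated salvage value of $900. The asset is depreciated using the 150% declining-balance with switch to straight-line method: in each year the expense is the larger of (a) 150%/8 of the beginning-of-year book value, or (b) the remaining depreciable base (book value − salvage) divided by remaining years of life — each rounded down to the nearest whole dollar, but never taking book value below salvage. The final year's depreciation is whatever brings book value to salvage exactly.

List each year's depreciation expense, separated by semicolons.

Depreciable base = $26,227 − $900 = $25,327.
Year 1: DB = ⌊$26,227 × 150%/8⌋ = $4,917; SL = ⌊$25,327/8⌋ = $3,165 → take DB $4,917. Book value $21,310.
Year 2: DB = ⌊$21,310 × 150%/8⌋ = $3,995; SL = ⌊$20,410/7⌋ = $2,915 → take DB $3,995. Book value $17,315.
Year 3: DB = ⌊$17,315 × 150%/8⌋ = $3,246; SL = ⌊$16,415/6⌋ = $2,735 → take DB $3,246. Book value $14,069.
Year 4: DB = ⌊$14,069 × 150%/8⌋ = $2,637; SL = ⌊$13,169/5⌋ = $2,633 → take DB $2,637. Book value $11,432.
Year 5: DB = ⌊$11,432 × 150%/8⌋ = $2,143; SL = ⌊$10,532/4⌋ = $2,633 → take SL $2,633. Book value $8,799.
Year 6: DB = ⌊$8,799 × 150%/8⌋ = $1,649; SL = ⌊$7,899/3⌋ = $2,633 → take SL $2,633. Book value $6,166.
Year 7: DB = ⌊$6,166 × 150%/8⌋ = $1,156; SL = ⌊$5,266/2⌋ = $2,633 → take SL $2,633. Book value $3,533.
Year 8 (final): $3,533 − $900 = $2,633. Book value $900.

$4,917; $3,995; $3,246; $2,637; $2,633; $2,633; $2,633; $2,633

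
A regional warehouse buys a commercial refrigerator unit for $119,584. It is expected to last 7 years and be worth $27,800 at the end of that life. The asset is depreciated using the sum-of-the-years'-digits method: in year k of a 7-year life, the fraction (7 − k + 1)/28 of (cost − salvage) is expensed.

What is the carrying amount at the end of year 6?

$31,078

Depreciable base = $119,584 − $27,800 = $91,784.
Sum of the years' digits = 7+6+5+4+3+2+1 = 28.
Year 1: $91,784 × 7/28 = $22,946. Book value $96,638.
Year 2: $91,784 × 6/28 = $19,668. Book value $76,970.
Year 3: $91,784 × 5/28 = $16,390. Book value $60,580.
Year 4: $91,784 × 4/28 = $13,112. Book value $47,468.
Year 5: $91,784 × 3/28 = $9,834. Book value $37,634.
Year 6: $91,784 × 2/28 = $6,556. Book value $31,078.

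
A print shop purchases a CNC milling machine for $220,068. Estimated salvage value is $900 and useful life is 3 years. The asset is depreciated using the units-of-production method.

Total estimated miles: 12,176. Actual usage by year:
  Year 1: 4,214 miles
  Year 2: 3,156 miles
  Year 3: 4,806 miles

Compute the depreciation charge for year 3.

Depreciable base = $220,068 − $900 = $219,168.
Rate = $219,168 / 12,176 miles = $18 per mile.
Year 1: 4,214 × $18 = $75,852. Book value $144,216.
Year 2: 3,156 × $18 = $56,808. Book value $87,408.
Year 3: 4,806 × $18 = $86,508. Book value $900.

$86,508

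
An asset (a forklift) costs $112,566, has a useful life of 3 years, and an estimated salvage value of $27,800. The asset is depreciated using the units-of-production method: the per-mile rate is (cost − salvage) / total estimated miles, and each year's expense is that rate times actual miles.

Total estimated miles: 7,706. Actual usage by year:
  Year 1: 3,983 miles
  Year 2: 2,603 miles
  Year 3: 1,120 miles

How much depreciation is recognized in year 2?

Depreciable base = $112,566 − $27,800 = $84,766.
Rate = $84,766 / 7,706 miles = $11 per mile.
Year 1: 3,983 × $11 = $43,813. Book value $68,753.
Year 2: 2,603 × $11 = $28,633. Book value $40,120.

$28,633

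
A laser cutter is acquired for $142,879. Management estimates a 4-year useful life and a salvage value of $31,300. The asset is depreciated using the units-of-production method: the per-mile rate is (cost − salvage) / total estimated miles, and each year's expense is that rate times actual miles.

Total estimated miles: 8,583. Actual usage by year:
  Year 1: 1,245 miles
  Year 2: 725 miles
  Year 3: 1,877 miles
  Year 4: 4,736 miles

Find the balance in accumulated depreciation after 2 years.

Depreciable base = $142,879 − $31,300 = $111,579.
Rate = $111,579 / 8,583 miles = $13 per mile.
Year 1: 1,245 × $13 = $16,185. Book value $126,694.
Year 2: 725 × $13 = $9,425. Book value $117,269.
Accumulated through year 2 = $142,879 − $117,269 = $25,610.

$25,610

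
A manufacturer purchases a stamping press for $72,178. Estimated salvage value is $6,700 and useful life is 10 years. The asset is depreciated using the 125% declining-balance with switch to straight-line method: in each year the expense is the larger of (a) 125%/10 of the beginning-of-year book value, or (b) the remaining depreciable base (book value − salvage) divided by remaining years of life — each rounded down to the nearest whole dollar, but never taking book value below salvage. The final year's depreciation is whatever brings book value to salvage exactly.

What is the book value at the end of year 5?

$36,376

Depreciable base = $72,178 − $6,700 = $65,478.
Year 1: DB = ⌊$72,178 × 125%/10⌋ = $9,022; SL = ⌊$65,478/10⌋ = $6,547 → take DB $9,022. Book value $63,156.
Year 2: DB = ⌊$63,156 × 125%/10⌋ = $7,894; SL = ⌊$56,456/9⌋ = $6,272 → take DB $7,894. Book value $55,262.
Year 3: DB = ⌊$55,262 × 125%/10⌋ = $6,907; SL = ⌊$48,562/8⌋ = $6,070 → take DB $6,907. Book value $48,355.
Year 4: DB = ⌊$48,355 × 125%/10⌋ = $6,044; SL = ⌊$41,655/7⌋ = $5,950 → take DB $6,044. Book value $42,311.
Year 5: DB = ⌊$42,311 × 125%/10⌋ = $5,288; SL = ⌊$35,611/6⌋ = $5,935 → take SL $5,935. Book value $36,376.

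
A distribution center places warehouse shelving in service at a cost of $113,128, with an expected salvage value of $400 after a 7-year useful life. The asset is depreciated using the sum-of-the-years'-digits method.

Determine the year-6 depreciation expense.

Depreciable base = $113,128 − $400 = $112,728.
Sum of the years' digits = 7+6+5+4+3+2+1 = 28.
Year 1: $112,728 × 7/28 = $28,182. Book value $84,946.
Year 2: $112,728 × 6/28 = $24,156. Book value $60,790.
Year 3: $112,728 × 5/28 = $20,130. Book value $40,660.
Year 4: $112,728 × 4/28 = $16,104. Book value $24,556.
Year 5: $112,728 × 3/28 = $12,078. Book value $12,478.
Year 6: $112,728 × 2/28 = $8,052. Book value $4,426.

$8,052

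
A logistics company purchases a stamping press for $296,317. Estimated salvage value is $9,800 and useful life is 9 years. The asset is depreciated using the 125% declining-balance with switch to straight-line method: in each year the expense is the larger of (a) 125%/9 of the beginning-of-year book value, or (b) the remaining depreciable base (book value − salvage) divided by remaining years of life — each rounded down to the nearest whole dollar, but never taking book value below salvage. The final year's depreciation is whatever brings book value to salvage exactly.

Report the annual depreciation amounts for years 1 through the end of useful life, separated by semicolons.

Depreciable base = $296,317 − $9,800 = $286,517.
Year 1: DB = ⌊$296,317 × 125%/9⌋ = $41,155; SL = ⌊$286,517/9⌋ = $31,835 → take DB $41,155. Book value $255,162.
Year 2: DB = ⌊$255,162 × 125%/9⌋ = $35,439; SL = ⌊$245,362/8⌋ = $30,670 → take DB $35,439. Book value $219,723.
Year 3: DB = ⌊$219,723 × 125%/9⌋ = $30,517; SL = ⌊$209,923/7⌋ = $29,989 → take DB $30,517. Book value $189,206.
Year 4: DB = ⌊$189,206 × 125%/9⌋ = $26,278; SL = ⌊$179,406/6⌋ = $29,901 → take SL $29,901. Book value $159,305.
Year 5: DB = ⌊$159,305 × 125%/9⌋ = $22,125; SL = ⌊$149,505/5⌋ = $29,901 → take SL $29,901. Book value $129,404.
Year 6: DB = ⌊$129,404 × 125%/9⌋ = $17,972; SL = ⌊$119,604/4⌋ = $29,901 → take SL $29,901. Book value $99,503.
Year 7: DB = ⌊$99,503 × 125%/9⌋ = $13,819; SL = ⌊$89,703/3⌋ = $29,901 → take SL $29,901. Book value $69,602.
Year 8: DB = ⌊$69,602 × 125%/9⌋ = $9,666; SL = ⌊$59,802/2⌋ = $29,901 → take SL $29,901. Book value $39,701.
Year 9 (final): $39,701 − $9,800 = $29,901. Book value $9,800.

$41,155; $35,439; $30,517; $29,901; $29,901; $29,901; $29,901; $29,901; $29,901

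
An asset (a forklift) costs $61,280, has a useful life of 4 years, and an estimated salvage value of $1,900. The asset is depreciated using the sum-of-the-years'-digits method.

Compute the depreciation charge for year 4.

Depreciable base = $61,280 − $1,900 = $59,380.
Sum of the years' digits = 4+3+2+1 = 10.
Year 1: $59,380 × 4/10 = $23,752. Book value $37,528.
Year 2: $59,380 × 3/10 = $17,814. Book value $19,714.
Year 3: $59,380 × 2/10 = $11,876. Book value $7,838.
Year 4: $59,380 × 1/10 = $5,938. Book value $1,900.

$5,938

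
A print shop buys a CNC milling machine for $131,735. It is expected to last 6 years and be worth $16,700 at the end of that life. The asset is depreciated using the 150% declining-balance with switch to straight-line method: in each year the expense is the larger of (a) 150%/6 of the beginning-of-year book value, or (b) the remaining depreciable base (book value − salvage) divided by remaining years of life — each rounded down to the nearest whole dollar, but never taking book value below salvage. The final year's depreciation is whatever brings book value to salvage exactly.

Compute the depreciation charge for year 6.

$12,492

Depreciable base = $131,735 − $16,700 = $115,035.
Year 1: DB = ⌊$131,735 × 150%/6⌋ = $32,933; SL = ⌊$115,035/6⌋ = $19,172 → take DB $32,933. Book value $98,802.
Year 2: DB = ⌊$98,802 × 150%/6⌋ = $24,700; SL = ⌊$82,102/5⌋ = $16,420 → take DB $24,700. Book value $74,102.
Year 3: DB = ⌊$74,102 × 150%/6⌋ = $18,525; SL = ⌊$57,402/4⌋ = $14,350 → take DB $18,525. Book value $55,577.
Year 4: DB = ⌊$55,577 × 150%/6⌋ = $13,894; SL = ⌊$38,877/3⌋ = $12,959 → take DB $13,894. Book value $41,683.
Year 5: DB = ⌊$41,683 × 150%/6⌋ = $10,420; SL = ⌊$24,983/2⌋ = $12,491 → take SL $12,491. Book value $29,192.
Year 6 (final): $29,192 − $16,700 = $12,492. Book value $16,700.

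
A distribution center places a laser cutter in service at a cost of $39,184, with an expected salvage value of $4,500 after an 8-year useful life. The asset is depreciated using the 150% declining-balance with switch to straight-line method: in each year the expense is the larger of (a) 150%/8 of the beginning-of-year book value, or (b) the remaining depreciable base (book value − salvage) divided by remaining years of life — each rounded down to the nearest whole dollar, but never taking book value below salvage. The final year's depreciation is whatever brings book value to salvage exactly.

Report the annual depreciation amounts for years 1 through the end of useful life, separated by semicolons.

$7,347; $5,969; $4,850; $3,940; $3,202; $3,125; $3,125; $3,126

Depreciable base = $39,184 − $4,500 = $34,684.
Year 1: DB = ⌊$39,184 × 150%/8⌋ = $7,347; SL = ⌊$34,684/8⌋ = $4,335 → take DB $7,347. Book value $31,837.
Year 2: DB = ⌊$31,837 × 150%/8⌋ = $5,969; SL = ⌊$27,337/7⌋ = $3,905 → take DB $5,969. Book value $25,868.
Year 3: DB = ⌊$25,868 × 150%/8⌋ = $4,850; SL = ⌊$21,368/6⌋ = $3,561 → take DB $4,850. Book value $21,018.
Year 4: DB = ⌊$21,018 × 150%/8⌋ = $3,940; SL = ⌊$16,518/5⌋ = $3,303 → take DB $3,940. Book value $17,078.
Year 5: DB = ⌊$17,078 × 150%/8⌋ = $3,202; SL = ⌊$12,578/4⌋ = $3,144 → take DB $3,202. Book value $13,876.
Year 6: DB = ⌊$13,876 × 150%/8⌋ = $2,601; SL = ⌊$9,376/3⌋ = $3,125 → take SL $3,125. Book value $10,751.
Year 7: DB = ⌊$10,751 × 150%/8⌋ = $2,015; SL = ⌊$6,251/2⌋ = $3,125 → take SL $3,125. Book value $7,626.
Year 8 (final): $7,626 − $4,500 = $3,126. Book value $4,500.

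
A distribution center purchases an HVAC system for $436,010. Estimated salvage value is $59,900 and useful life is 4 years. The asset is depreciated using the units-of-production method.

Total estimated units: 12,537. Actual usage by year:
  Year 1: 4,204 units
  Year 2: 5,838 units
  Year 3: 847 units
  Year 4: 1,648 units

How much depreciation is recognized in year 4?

Depreciable base = $436,010 − $59,900 = $376,110.
Rate = $376,110 / 12,537 units = $30 per unit.
Year 1: 4,204 × $30 = $126,120. Book value $309,890.
Year 2: 5,838 × $30 = $175,140. Book value $134,750.
Year 3: 847 × $30 = $25,410. Book value $109,340.
Year 4: 1,648 × $30 = $49,440. Book value $59,900.

$49,440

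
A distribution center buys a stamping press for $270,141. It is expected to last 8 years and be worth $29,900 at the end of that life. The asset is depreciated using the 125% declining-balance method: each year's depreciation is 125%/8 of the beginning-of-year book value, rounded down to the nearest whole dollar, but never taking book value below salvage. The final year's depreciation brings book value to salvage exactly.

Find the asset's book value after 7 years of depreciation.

$82,243

Depreciable base = $270,141 − $29,900 = $240,241.
Year 1: ⌊$270,141 × 125%/8⌋ = $42,209. Book value $227,932.
Year 2: ⌊$227,932 × 125%/8⌋ = $35,614. Book value $192,318.
Year 3: ⌊$192,318 × 125%/8⌋ = $30,049. Book value $162,269.
Year 4: ⌊$162,269 × 125%/8⌋ = $25,354. Book value $136,915.
Year 5: ⌊$136,915 × 125%/8⌋ = $21,392. Book value $115,523.
Year 6: ⌊$115,523 × 125%/8⌋ = $18,050. Book value $97,473.
Year 7: ⌊$97,473 × 125%/8⌋ = $15,230. Book value $82,243.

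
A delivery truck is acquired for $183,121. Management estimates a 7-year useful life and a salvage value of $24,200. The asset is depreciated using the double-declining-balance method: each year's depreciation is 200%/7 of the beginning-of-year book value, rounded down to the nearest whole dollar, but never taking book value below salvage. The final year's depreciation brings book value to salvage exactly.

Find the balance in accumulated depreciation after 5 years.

$149,071

Depreciable base = $183,121 − $24,200 = $158,921.
Year 1: ⌊$183,121 × 200%/7⌋ = $52,320. Book value $130,801.
Year 2: ⌊$130,801 × 200%/7⌋ = $37,371. Book value $93,430.
Year 3: ⌊$93,430 × 200%/7⌋ = $26,694. Book value $66,736.
Year 4: ⌊$66,736 × 200%/7⌋ = $19,067. Book value $47,669.
Year 5: ⌊$47,669 × 200%/7⌋ = $13,619. Book value $34,050.
Accumulated through year 5 = $183,121 − $34,050 = $149,071.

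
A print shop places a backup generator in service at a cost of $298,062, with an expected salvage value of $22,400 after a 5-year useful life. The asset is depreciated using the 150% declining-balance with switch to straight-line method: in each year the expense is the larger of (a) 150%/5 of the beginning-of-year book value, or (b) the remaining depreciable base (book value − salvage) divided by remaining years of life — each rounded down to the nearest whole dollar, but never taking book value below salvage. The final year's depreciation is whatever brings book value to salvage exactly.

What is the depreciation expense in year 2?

$62,593

Depreciable base = $298,062 − $22,400 = $275,662.
Year 1: DB = ⌊$298,062 × 150%/5⌋ = $89,418; SL = ⌊$275,662/5⌋ = $55,132 → take DB $89,418. Book value $208,644.
Year 2: DB = ⌊$208,644 × 150%/5⌋ = $62,593; SL = ⌊$186,244/4⌋ = $46,561 → take DB $62,593. Book value $146,051.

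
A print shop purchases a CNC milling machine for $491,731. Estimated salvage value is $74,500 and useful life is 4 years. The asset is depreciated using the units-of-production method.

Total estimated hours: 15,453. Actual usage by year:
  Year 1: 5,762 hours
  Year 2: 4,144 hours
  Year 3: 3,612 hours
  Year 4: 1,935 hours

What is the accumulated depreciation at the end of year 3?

$364,986

Depreciable base = $491,731 − $74,500 = $417,231.
Rate = $417,231 / 15,453 hours = $27 per hour.
Year 1: 5,762 × $27 = $155,574. Book value $336,157.
Year 2: 4,144 × $27 = $111,888. Book value $224,269.
Year 3: 3,612 × $27 = $97,524. Book value $126,745.
Accumulated through year 3 = $491,731 − $126,745 = $364,986.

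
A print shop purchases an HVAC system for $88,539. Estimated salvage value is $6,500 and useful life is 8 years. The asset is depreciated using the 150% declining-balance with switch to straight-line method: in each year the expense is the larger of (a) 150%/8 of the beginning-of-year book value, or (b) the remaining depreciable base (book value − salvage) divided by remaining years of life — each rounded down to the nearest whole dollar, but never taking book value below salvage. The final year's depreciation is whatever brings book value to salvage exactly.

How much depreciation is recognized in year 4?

$8,904

Depreciable base = $88,539 − $6,500 = $82,039.
Year 1: DB = ⌊$88,539 × 150%/8⌋ = $16,601; SL = ⌊$82,039/8⌋ = $10,254 → take DB $16,601. Book value $71,938.
Year 2: DB = ⌊$71,938 × 150%/8⌋ = $13,488; SL = ⌊$65,438/7⌋ = $9,348 → take DB $13,488. Book value $58,450.
Year 3: DB = ⌊$58,450 × 150%/8⌋ = $10,959; SL = ⌊$51,950/6⌋ = $8,658 → take DB $10,959. Book value $47,491.
Year 4: DB = ⌊$47,491 × 150%/8⌋ = $8,904; SL = ⌊$40,991/5⌋ = $8,198 → take DB $8,904. Book value $38,587.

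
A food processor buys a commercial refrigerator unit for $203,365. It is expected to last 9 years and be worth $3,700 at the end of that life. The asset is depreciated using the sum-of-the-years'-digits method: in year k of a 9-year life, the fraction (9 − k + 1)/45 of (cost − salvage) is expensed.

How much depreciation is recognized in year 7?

$13,311

Depreciable base = $203,365 − $3,700 = $199,665.
Sum of the years' digits = 9+8+7+6+5+4+3+2+1 = 45.
Year 1: $199,665 × 9/45 = $39,933. Book value $163,432.
Year 2: $199,665 × 8/45 = $35,496. Book value $127,936.
Year 3: $199,665 × 7/45 = $31,059. Book value $96,877.
Year 4: $199,665 × 6/45 = $26,622. Book value $70,255.
Year 5: $199,665 × 5/45 = $22,185. Book value $48,070.
Year 6: $199,665 × 4/45 = $17,748. Book value $30,322.
Year 7: $199,665 × 3/45 = $13,311. Book value $17,011.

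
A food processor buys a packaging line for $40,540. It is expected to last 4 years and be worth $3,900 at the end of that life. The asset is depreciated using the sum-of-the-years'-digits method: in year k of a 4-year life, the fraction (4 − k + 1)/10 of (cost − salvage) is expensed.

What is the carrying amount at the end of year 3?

Depreciable base = $40,540 − $3,900 = $36,640.
Sum of the years' digits = 4+3+2+1 = 10.
Year 1: $36,640 × 4/10 = $14,656. Book value $25,884.
Year 2: $36,640 × 3/10 = $10,992. Book value $14,892.
Year 3: $36,640 × 2/10 = $7,328. Book value $7,564.

$7,564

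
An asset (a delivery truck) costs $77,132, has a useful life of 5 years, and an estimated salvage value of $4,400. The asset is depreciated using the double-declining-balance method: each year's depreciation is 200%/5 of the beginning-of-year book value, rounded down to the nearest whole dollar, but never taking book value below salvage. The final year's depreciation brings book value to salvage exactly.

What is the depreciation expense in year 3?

$11,107

Depreciable base = $77,132 − $4,400 = $72,732.
Year 1: ⌊$77,132 × 200%/5⌋ = $30,852. Book value $46,280.
Year 2: ⌊$46,280 × 200%/5⌋ = $18,512. Book value $27,768.
Year 3: ⌊$27,768 × 200%/5⌋ = $11,107. Book value $16,661.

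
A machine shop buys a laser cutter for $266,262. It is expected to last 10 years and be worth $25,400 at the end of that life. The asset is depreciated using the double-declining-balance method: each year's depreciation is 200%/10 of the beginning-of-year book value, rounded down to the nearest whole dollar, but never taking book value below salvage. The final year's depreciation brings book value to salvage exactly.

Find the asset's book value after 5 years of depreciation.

Depreciable base = $266,262 − $25,400 = $240,862.
Year 1: ⌊$266,262 × 200%/10⌋ = $53,252. Book value $213,010.
Year 2: ⌊$213,010 × 200%/10⌋ = $42,602. Book value $170,408.
Year 3: ⌊$170,408 × 200%/10⌋ = $34,081. Book value $136,327.
Year 4: ⌊$136,327 × 200%/10⌋ = $27,265. Book value $109,062.
Year 5: ⌊$109,062 × 200%/10⌋ = $21,812. Book value $87,250.

$87,250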